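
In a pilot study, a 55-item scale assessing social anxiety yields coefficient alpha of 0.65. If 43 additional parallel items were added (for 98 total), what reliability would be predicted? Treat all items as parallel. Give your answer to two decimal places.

0.77

Length ratio n = 98/55 = 1.7818
Spearman-Brown: r_new = n·r / (1 + (n − 1)·r)
r_new = 1.7818·0.65 / [1 + (1.7818 − 1)·0.65]
r_new = 1.1582 / 1.5082 ≈ 0.7679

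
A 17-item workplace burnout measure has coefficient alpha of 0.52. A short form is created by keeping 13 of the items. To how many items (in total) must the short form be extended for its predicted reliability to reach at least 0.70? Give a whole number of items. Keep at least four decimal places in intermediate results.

Short-form reliability: n = 13/17 = 0.7647; r_13 = n·r/(1+(n−1)r) ≈ 0.4531
Length factor from the short form to reach 0.70: n' = 0.70(1 − 0.4531) / [0.4531(1 − 0.70)] ≈ 2.8164
Total items = 2.8164 × 13 = 36.61, rounded up to 37.

37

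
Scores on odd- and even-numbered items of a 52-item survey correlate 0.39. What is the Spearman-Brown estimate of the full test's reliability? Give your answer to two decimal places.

Apply the Spearman-Brown correction with n = 2:
r_full = 2(0.39) / (1 + 0.39)
       = 0.7800 / 1.3900 = 0.5612

0.56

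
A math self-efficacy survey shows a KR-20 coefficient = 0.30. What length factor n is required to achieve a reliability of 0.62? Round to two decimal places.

n = [0.62 × 0.70] / [0.30 × 0.38]
n = 0.4340 / 0.1140 ≈ 3.8070

3.81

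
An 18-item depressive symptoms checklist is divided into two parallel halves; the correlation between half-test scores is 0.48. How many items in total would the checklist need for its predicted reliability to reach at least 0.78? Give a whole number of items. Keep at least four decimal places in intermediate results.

35

r_full = 2(0.48)/(1 + 0.48) = 0.6486
n = r_tgt(1 − r_full) / [r_full(1 − r_tgt)] = 0.78 × 0.3514 / (0.6486 × 0.22) ≈ 1.9209
Items = 1.9209 × 18 ≈ 34.58 → 35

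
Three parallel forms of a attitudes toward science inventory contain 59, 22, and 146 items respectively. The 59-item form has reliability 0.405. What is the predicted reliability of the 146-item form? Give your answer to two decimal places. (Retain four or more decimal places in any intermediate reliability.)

The 22-item form is not needed; work directly from the 59-item form with n = 146/59 = 2.4746.
r_{146} = n·r / (1 + (n − 1)·r) = 1.0022 / 1.5972 ≈ 0.6275

0.63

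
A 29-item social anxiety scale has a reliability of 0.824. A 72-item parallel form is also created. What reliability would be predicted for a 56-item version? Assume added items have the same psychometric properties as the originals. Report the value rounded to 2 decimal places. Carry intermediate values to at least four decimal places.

0.90

Only the ratio of lengths matters: n = 56/29 = 1.9310
r_{56} = n·r / (1 + (n − 1)·r) = 1.5911 / 1.7671 ≈ 0.9004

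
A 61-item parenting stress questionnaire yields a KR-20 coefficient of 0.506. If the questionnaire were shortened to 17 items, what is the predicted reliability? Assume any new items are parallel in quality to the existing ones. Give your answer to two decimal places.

The new length is 17/61 = 0.2787 times the old.
Apply the Spearman-Brown prophecy formula, r' = nr / [1 + (n − 1)r]:
r_new = (0.2787 × 0.506) / (1 + (0.2787 − 1) × 0.506)
     = 0.1410 / 0.6350 = 0.2220

0.22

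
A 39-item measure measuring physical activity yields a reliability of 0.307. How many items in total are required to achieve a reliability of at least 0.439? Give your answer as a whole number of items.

n = [0.439 × 0.693] / [0.307 × 0.561]
n = 0.304227 / 0.172227 ≈ 1.7664
So the test needs 1.7664 × 39 ≈ 68.89 items; rounding up, 69.

69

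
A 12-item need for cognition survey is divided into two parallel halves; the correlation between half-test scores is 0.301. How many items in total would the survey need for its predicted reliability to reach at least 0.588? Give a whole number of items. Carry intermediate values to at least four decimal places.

20

r_full = 2(0.301)/(1 + 0.301) = 0.4627
n = r_tgt(1 − r_full) / [r_full(1 − r_tgt)] = 0.588 × 0.5373 / (0.4627 × 0.412) ≈ 1.6573
Required items = 1.6573 × 12 = 19.89, so 20 items.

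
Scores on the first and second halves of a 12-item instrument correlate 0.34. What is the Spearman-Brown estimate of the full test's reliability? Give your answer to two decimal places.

0.51

r_full = 2r_hh / (1 + r_hh) = 2 × 0.34 / (1 + 0.34)
       = 0.6800 / 1.3400 = 0.5075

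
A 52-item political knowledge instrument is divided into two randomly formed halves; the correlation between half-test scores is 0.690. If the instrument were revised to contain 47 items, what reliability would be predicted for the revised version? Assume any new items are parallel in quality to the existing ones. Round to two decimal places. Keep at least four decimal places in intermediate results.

0.80

Spearman-Brown correction (n = 2): r_full = 2·0.690/(1 + 0.690) = 0.8166
Then adjust to 47 items: n = 47/52 = 0.9038
r_new = n·r_full / (1 + (n − 1)·r_full) = 0.7380 / 0.9214 ≈ 0.8010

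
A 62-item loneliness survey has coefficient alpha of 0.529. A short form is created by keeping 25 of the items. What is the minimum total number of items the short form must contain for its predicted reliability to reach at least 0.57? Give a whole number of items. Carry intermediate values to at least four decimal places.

First, r for the 25-item form: n = 25/62 = 0.4032, so r_25 = 0.4032·0.529/(1 + (0.4032 − 1)·0.529) = 0.3117
Length factor from the short form to reach 0.57: n' = 0.57(1 − 0.3117) / [0.3117(1 − 0.57)] ≈ 2.9272
Items = 2.9272 × 25 ≈ 73.18 → 74

74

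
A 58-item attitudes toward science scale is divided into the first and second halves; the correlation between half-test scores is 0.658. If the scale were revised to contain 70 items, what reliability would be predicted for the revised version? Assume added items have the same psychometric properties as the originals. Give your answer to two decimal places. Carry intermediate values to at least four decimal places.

0.82

First correct the split-half correlation to full-test reliability: r_full = 2 × 0.658 / (1 + 0.658) ≈ 0.7937
Then adjust to 70 items: n = 70/58 = 1.2069
r_new = n·r_full / (1 + (n − 1)·r_full) = 0.9579 / 1.1642 ≈ 0.8228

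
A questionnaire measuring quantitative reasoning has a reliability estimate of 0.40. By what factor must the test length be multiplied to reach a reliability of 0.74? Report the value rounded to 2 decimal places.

n = 0.74(1 − 0.40) / [0.40(1 − 0.74)]
n = 0.4440 / 0.1040 ≈ 4.2692

4.27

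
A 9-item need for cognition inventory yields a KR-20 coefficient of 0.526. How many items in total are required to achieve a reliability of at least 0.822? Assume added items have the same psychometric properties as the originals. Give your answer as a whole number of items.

38

Rearranging the Spearman-Brown formula for n,
n = r*(1 − r) / [ r (1 − r*) ]
n = [0.822 × 0.474] / [0.526 × 0.178]
  = 0.389628 / 0.093628 = 4.1614
Items needed = n × 9 = 4.1614 × 9 ≈ 37.45 → round up to 38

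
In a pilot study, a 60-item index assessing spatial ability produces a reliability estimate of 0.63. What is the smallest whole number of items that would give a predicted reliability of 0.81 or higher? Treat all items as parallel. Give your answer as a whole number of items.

n = 0.81(1 − 0.63) / [0.63(1 − 0.81)]
n = 0.2997 / 0.1197 ≈ 2.5038
Items needed = n × 60 = 2.5038 × 60 ≈ 150.23 → round up to 151

151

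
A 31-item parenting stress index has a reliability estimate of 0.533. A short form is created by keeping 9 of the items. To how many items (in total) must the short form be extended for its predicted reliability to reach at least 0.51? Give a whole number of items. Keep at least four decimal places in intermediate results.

Short-form reliability: n = 9/31 = 0.2903; r_9 = n·r/(1+(n−1)r) ≈ 0.2489
Then solve for n' with r_old = 0.2489, r_target = 0.51: n' = 0.51(1 − 0.2489)/[0.2489(1 − 0.51)] = 3.1408
Total items = 3.1408 × 9 = 28.27, rounded up to 29.

29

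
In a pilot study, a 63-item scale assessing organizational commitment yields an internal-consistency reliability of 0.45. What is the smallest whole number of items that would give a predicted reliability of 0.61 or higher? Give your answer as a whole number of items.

121

n = [0.61 × 0.55] / [0.45 × 0.39]
n = 0.3355 / 0.1755 ≈ 1.9117
So the test needs 1.9117 × 63 ≈ 120.44 items; rounding up, 121.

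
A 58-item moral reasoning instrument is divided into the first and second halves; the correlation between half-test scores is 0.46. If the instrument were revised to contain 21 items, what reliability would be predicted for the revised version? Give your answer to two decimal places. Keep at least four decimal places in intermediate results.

First correct the split-half correlation to full-test reliability: r_full = 2 × 0.46 / (1 + 0.46) ≈ 0.6301
Length factor from 58 to 21 items: n = 21/58 = 0.3621
r_new = n·r_full / (1 + (n − 1)·r_full) = 0.2282 / 0.5981 ≈ 0.3815

0.38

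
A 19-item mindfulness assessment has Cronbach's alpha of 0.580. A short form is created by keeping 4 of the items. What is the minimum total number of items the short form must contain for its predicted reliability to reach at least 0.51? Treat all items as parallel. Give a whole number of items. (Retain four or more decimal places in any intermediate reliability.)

15

First, r for the 4-item form: n = 4/19 = 0.2105, so r_4 = 0.2105·0.580/(1 + (0.2105 − 1)·0.580) = 0.2252
Length factor from the short form to reach 0.51: n' = 0.51(1 − 0.2252) / [0.2252(1 − 0.51)] ≈ 3.5809
Total items = 3.5809 × 4 = 14.32, rounded up to 15.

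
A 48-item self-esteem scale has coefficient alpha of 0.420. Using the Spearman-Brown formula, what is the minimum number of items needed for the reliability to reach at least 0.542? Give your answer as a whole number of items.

Rearranging the Spearman-Brown formula for n,
n = r_target (1 − r_old) / [ r_old (1 − r_target) ]
n = 0.542 × (1 − 0.420) / [ 0.420 × (1 − 0.542) ]
  = 0.314360 / 0.192360 = 1.6342
1.6342 × 48 = 78.44 → 79 items

79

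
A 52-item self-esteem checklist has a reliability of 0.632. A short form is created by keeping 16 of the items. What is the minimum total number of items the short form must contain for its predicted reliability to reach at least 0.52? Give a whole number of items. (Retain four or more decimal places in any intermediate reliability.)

Short-form reliability: n = 16/52 = 0.3077; r_16 = n·r/(1+(n−1)r) ≈ 0.3457
Then solve for n' with r_old = 0.3457, r_target = 0.52: n' = 0.52(1 − 0.3457)/[0.3457(1 − 0.52)] = 2.0504
Total items = 2.0504 × 16 = 32.81, rounded up to 33.

33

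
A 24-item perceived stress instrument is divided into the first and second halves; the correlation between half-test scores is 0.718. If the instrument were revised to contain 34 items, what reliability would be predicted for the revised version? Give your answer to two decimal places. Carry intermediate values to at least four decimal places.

0.88

First correct the split-half correlation to full-test reliability: r_full = 2 × 0.718 / (1 + 0.718) ≈ 0.8359
Then adjust to 34 items: n = 34/24 = 1.4167
r_new = n·r_full / (1 + (n − 1)·r_full) = 1.1842 / 1.3483 ≈ 0.8783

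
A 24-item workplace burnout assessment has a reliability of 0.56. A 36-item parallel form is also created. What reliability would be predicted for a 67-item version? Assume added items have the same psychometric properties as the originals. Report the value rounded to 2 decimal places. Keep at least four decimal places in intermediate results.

Only the ratio of lengths matters: n = 67/24 = 2.7917
r_{67} = n·r / (1 + (n − 1)·r) = 1.5634 / 2.0034 ≈ 0.7804

0.78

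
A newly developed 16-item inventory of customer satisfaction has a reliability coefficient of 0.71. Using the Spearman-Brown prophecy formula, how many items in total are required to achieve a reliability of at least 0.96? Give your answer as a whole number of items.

157

Rearranging the Spearman-Brown formula for n,
n = r*(1 − r) / [ r (1 − r*) ]
n = 0.96(1 − 0.71) / [0.71(1 − 0.96)]
  = 0.2784 / 0.0284 = 9.8028
Items needed = n × 16 = 9.8028 × 16 ≈ 156.84 → round up to 157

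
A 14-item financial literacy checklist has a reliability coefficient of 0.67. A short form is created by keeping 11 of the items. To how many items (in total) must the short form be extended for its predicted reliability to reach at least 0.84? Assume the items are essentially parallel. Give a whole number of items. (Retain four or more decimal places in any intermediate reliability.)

37

Short-form reliability: n = 11/14 = 0.7857; r_11 = n·r/(1+(n−1)r) ≈ 0.6147
Length factor from the short form to reach 0.84: n' = 0.84(1 − 0.6147) / [0.6147(1 − 0.84)] ≈ 3.2908
Total items = 3.2908 × 11 = 36.20, rounded up to 37.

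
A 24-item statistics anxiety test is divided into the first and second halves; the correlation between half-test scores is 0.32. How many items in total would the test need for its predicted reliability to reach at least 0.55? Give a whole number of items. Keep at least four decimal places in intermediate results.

Corrected full-test reliability: r_full = 2 × 0.32 / (1 + 0.32) ≈ 0.4848
n = r_tgt(1 − r_full) / [r_full(1 − r_tgt)] = 0.55 × 0.5152 / (0.4848 × 0.45) ≈ 1.2989
Required items = 1.2989 × 24 = 31.17, so 32 items.

32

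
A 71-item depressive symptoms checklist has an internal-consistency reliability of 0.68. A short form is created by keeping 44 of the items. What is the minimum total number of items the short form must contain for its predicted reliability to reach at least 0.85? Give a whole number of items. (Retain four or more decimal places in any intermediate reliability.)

190

First, r for the 44-item form: n = 44/71 = 0.6197, so r_44 = 0.6197·0.68/(1 + (0.6197 − 1)·0.68) = 0.5684
Length factor from the short form to reach 0.85: n' = 0.85(1 − 0.5684) / [0.5684(1 − 0.85)] ≈ 4.3028
Total items = 4.3028 × 44 = 189.32, rounded up to 190.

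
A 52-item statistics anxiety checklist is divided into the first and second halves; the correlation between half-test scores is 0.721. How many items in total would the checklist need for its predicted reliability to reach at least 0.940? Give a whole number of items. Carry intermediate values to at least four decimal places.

158

Corrected full-test reliability: r_full = 2 × 0.721 / (1 + 0.721) ≈ 0.8379
n = r_tgt(1 − r_full) / [r_full(1 − r_tgt)] = 0.940 × 0.1621 / (0.8379 × 0.060) ≈ 3.0309
Required items = 3.0309 × 52 = 157.61, so 158 items.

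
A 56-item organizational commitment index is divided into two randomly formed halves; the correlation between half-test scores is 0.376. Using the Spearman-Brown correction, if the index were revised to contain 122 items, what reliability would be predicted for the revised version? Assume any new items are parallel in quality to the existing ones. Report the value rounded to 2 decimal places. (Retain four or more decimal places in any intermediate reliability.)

0.72

Spearman-Brown correction (n = 2): r_full = 2·0.376/(1 + 0.376) = 0.5465
Then adjust to 122 items: n = 122/56 = 2.1786
r_new = n·r_full / (1 + (n − 1)·r_full) = 1.1906 / 1.6441 ≈ 0.7242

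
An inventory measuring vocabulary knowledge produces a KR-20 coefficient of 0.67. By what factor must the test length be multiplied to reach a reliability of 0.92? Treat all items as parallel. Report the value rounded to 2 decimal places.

5.66

n = 0.92 × (1 − 0.67) / [ 0.67 × (1 − 0.92) ]
n = 0.3036 / 0.0536 ≈ 5.6642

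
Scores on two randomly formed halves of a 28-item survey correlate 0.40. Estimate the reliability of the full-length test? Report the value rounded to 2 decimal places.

r_full = 2(0.40) / (1 + 0.40)
       = 0.8000 / 1.4000 = 0.5714

0.57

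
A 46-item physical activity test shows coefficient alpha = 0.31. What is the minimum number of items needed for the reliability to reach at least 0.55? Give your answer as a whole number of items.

Invert Spearman-Brown to solve for n:
n = r*(1 − r) / [ r (1 − r*) ]
n = 0.55 × (1 − 0.31) / [ 0.31 × (1 − 0.55) ]
n = 0.3795 / 0.1395 ≈ 2.7204
Items needed = n × 46 = 2.7204 × 46 ≈ 125.14 → round up to 126

126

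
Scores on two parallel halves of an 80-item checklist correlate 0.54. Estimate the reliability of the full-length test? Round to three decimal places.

Apply the Spearman-Brown correction with n = 2:
r_full = 2(0.54) / (1 + 0.54)
r_full = 1.0800 / 1.5400 ≈ 0.7013

0.701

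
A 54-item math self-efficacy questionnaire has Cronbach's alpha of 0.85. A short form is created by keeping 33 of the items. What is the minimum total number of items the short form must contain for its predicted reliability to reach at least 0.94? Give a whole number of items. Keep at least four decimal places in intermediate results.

150

First, r for the 33-item form: n = 33/54 = 0.6111, so r_33 = 0.6111·0.85/(1 + (0.6111 − 1)·0.85) = 0.7759
Then solve for n' with r_old = 0.7759, r_target = 0.94: n' = 0.94(1 − 0.7759)/[0.7759(1 − 0.94)] = 4.5249
Items = 4.5249 × 33 ≈ 149.32 → 150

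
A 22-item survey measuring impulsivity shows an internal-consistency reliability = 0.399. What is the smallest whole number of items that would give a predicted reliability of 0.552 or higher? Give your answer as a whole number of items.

41

n = [0.552 × 0.601] / [0.399 × 0.448]
n = 0.331752 / 0.178752 ≈ 1.8559
Items needed = n × 22 = 1.8559 × 22 ≈ 40.83 → round up to 41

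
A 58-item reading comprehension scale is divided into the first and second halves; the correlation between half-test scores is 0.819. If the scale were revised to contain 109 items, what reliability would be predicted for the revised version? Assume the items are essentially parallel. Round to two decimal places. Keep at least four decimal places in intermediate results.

0.94

Full-test reliability from the split-half r: r_full = 2(0.819)/(1 + 0.819) = 0.9005
Then adjust to 109 items: n = 109/58 = 1.8793
r_new = n·r_full / (1 + (n − 1)·r_full) = 1.6923 / 1.7918 ≈ 0.9445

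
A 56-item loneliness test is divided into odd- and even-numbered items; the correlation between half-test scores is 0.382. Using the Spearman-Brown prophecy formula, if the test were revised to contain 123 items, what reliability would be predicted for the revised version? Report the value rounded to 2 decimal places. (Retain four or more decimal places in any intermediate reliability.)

First correct the split-half correlation to full-test reliability: r_full = 2 × 0.382 / (1 + 0.382) ≈ 0.5528
Length factor from 56 to 123 items: n = 123/56 = 2.1964
r_new = n·r_full / (1 + (n − 1)·r_full) = 1.2142 / 1.6614 ≈ 0.7308

0.73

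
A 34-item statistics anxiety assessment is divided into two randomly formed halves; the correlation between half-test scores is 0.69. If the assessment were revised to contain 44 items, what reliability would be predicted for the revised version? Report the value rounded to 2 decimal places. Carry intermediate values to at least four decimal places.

0.85

Full-test reliability from the split-half r: r_full = 2(0.69)/(1 + 0.69) = 0.8166
Length factor from 34 to 44 items: n = 44/34 = 1.2941
r_new = n·r_full / (1 + (n − 1)·r_full) = 1.0568 / 1.2402 ≈ 0.8521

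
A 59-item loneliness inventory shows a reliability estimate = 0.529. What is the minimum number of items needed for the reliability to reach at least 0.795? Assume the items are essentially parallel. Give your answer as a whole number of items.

204

Invert Spearman-Brown to solve for n:
n = r_target (1 − r_old) / [ r_old (1 − r_target) ]
n = 0.795(1 − 0.529) / [0.529(1 − 0.795)]
n = 0.374445 / 0.108445 ≈ 3.4529
So the test needs 3.4529 × 59 ≈ 203.72 items; rounding up, 204.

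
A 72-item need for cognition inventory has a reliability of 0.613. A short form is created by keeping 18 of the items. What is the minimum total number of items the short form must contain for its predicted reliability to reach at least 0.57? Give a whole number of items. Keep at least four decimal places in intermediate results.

Short-form reliability: n = 18/72 = 0.2500; r_18 = n·r/(1+(n−1)r) ≈ 0.2837
Length factor from the short form to reach 0.57: n' = 0.57(1 − 0.2837) / [0.2837(1 − 0.57)] ≈ 3.3469
Total items = 3.3469 × 18 = 60.24, rounded up to 61.

61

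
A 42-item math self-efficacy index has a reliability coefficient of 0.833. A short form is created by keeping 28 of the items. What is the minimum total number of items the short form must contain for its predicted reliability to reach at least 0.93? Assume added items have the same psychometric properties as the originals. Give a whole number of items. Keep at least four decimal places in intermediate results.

Short-form reliability: n = 28/42 = 0.6667; r_28 = n·r/(1+(n−1)r) ≈ 0.7688
Length factor from the short form to reach 0.93: n' = 0.93(1 − 0.7688) / [0.7688(1 − 0.93)] ≈ 3.9954
Total items = 3.9954 × 28 = 111.87, rounded up to 112.

112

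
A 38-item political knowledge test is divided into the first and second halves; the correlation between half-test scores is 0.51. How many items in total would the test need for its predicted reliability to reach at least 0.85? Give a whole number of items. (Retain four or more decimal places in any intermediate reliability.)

r_full = 2(0.51)/(1 + 0.51) = 0.6755
Solve Spearman-Brown for n: n = 0.85(1 − 0.6755) / [0.6755(1 − 0.85)] = 2.7222
Required items = 2.7222 × 38 = 103.44, so 104 items.

104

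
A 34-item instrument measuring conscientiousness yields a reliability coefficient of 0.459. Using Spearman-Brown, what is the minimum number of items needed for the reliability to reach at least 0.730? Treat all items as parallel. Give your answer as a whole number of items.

Spearman-Brown solved for the length factor n:
n = r*(1 − r) / [ r (1 − r*) ]
n = 0.730 × (1 − 0.459) / [ 0.459 × (1 − 0.730) ]
  = 0.394930 / 0.123930 = 3.1867
3.1867 × 34 = 108.35 → 109 items

109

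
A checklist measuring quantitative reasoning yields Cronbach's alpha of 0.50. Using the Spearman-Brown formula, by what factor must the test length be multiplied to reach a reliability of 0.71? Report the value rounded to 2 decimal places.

2.45

Spearman-Brown solved for the length factor n:
n = r*(1 − r) / [ r (1 − r*) ]
n = 0.71 × (1 − 0.50) / [ 0.50 × (1 − 0.71) ]
  = 0.3550 / 0.1450 = 2.4483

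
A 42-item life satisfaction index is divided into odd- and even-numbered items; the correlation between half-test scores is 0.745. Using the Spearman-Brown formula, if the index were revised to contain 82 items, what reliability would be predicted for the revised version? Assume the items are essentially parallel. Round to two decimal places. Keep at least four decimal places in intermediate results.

0.92

Full-test reliability from the split-half r: r_full = 2(0.745)/(1 + 0.745) = 0.8539
Then adjust to 82 items: n = 82/42 = 1.9524
r_new = n·r_full / (1 + (n − 1)·r_full) = 1.6672 / 1.8133 ≈ 0.9194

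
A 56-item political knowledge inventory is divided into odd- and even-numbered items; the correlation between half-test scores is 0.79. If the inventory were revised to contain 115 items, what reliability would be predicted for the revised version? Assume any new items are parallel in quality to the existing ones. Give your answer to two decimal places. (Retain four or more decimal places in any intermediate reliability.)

Full-test reliability from the split-half r: r_full = 2(0.79)/(1 + 0.79) = 0.8827
Then adjust to 115 items: n = 115/56 = 2.0536
r_new = n·r_full / (1 + (n − 1)·r_full) = 1.8127 / 1.9300 ≈ 0.9392

0.94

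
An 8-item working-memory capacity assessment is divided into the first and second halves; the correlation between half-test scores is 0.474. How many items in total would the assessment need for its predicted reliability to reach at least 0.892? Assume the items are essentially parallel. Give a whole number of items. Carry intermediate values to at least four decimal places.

37

r_full = 2(0.474)/(1 + 0.474) = 0.6431
Solve Spearman-Brown for n: n = 0.892(1 − 0.6431) / [0.6431(1 − 0.892)] = 4.5836
Items = 4.5836 × 8 ≈ 36.67 → 37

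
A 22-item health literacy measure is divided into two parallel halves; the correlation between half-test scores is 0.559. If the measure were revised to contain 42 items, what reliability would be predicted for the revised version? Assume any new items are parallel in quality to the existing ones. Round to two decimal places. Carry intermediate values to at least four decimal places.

First correct the split-half correlation to full-test reliability: r_full = 2 × 0.559 / (1 + 0.559) ≈ 0.7171
Length factor from 22 to 42 items: n = 42/22 = 1.9091
r_new = n·r_full / (1 + (n − 1)·r_full) = 1.3690 / 1.6519 ≈ 0.8287

0.83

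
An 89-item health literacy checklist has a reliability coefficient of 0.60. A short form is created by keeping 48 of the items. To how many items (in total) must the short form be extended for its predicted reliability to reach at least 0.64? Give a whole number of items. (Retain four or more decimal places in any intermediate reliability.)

Short-form reliability: n = 48/89 = 0.5393; r_48 = n·r/(1+(n−1)r) ≈ 0.4472
Length factor from the short form to reach 0.64: n' = 0.64(1 − 0.4472) / [0.4472(1 − 0.64)] ≈ 2.1976
Items = 2.1976 × 48 ≈ 105.48 → 106

106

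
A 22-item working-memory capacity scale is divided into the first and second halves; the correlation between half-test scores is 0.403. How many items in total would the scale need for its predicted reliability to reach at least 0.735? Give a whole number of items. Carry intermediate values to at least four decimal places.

46

r_full = 2(0.403)/(1 + 0.403) = 0.5745
Solve Spearman-Brown for n: n = 0.735(1 − 0.5745) / [0.5745(1 − 0.735)] = 2.0542
Items = 2.0542 × 22 ≈ 45.19 → 46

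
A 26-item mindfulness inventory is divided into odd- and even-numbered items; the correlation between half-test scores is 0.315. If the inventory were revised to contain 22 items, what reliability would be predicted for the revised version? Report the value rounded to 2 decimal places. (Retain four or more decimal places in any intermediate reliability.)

Spearman-Brown correction (n = 2): r_full = 2·0.315/(1 + 0.315) = 0.4791
Then adjust to 22 items: n = 22/26 = 0.8462
r_new = n·r_full / (1 + (n − 1)·r_full) = 0.4054 / 0.9263 ≈ 0.4377

0.44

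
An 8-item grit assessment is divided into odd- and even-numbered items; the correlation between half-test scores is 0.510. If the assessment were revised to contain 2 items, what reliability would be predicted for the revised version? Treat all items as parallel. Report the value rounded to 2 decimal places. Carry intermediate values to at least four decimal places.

Spearman-Brown correction (n = 2): r_full = 2·0.510/(1 + 0.510) = 0.6755
Length factor from 8 to 2 items: n = 2/8 = 0.2500
r_new = n·r_full / (1 + (n − 1)·r_full) = 0.1689 / 0.4934 ≈ 0.3423

0.34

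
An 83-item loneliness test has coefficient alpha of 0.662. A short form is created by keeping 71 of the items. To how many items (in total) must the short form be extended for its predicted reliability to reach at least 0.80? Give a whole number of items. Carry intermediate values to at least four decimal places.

First, r for the 71-item form: n = 71/83 = 0.8554, so r_71 = 0.8554·0.662/(1 + (0.8554 − 1)·0.662) = 0.6262
Length factor from the short form to reach 0.80: n' = 0.80(1 − 0.6262) / [0.6262(1 − 0.80)] ≈ 2.3877
Total items = 2.3877 × 71 = 169.53, rounded up to 170.

170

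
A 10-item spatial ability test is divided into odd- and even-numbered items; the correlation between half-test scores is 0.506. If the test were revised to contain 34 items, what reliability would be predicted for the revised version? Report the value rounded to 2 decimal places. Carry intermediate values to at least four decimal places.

First correct the split-half correlation to full-test reliability: r_full = 2 × 0.506 / (1 + 0.506) ≈ 0.6720
Length factor from 10 to 34 items: n = 34/10 = 3.4000
r_new = n·r_full / (1 + (n − 1)·r_full) = 2.2848 / 2.6128 ≈ 0.8745

0.87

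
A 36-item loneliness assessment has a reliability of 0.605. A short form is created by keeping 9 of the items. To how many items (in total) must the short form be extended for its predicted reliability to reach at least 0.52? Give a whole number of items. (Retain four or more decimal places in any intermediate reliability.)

First, r for the 9-item form: n = 9/36 = 0.2500, so r_9 = 0.2500·0.605/(1 + (0.2500 − 1)·0.605) = 0.2769
Length factor from the short form to reach 0.52: n' = 0.52(1 − 0.2769) / [0.2769(1 − 0.52)] ≈ 2.8290
Total items = 2.8290 × 9 = 25.46, rounded up to 26.

26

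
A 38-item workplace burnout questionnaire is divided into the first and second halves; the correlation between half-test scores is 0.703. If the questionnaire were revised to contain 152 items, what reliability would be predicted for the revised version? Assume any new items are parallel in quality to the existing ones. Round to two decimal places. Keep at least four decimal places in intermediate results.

First correct the split-half correlation to full-test reliability: r_full = 2 × 0.703 / (1 + 0.703) ≈ 0.8256
Then adjust to 152 items: n = 152/38 = 4.0000
r_new = n·r_full / (1 + (n − 1)·r_full) = 3.3024 / 3.4768 ≈ 0.9498

0.95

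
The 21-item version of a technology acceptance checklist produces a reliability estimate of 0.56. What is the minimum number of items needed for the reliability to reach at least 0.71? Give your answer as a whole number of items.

Invert Spearman-Brown to solve for n:
n = r_target (1 − r_old) / [ r_old (1 − r_target) ]
n = 0.71 × (1 − 0.56) / [ 0.56 × (1 − 0.71) ]
n = 0.3124 / 0.1624 ≈ 1.9236
1.9236 × 21 = 40.40 → 41 items

41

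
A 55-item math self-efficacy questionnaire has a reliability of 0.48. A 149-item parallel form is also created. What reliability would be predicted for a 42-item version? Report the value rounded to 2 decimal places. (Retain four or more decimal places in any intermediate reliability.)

0.41

The 149-item form is not needed; work directly from the 55-item form with n = 42/55 = 0.7636.
r_{42} = n·r / (1 + (n − 1)·r) = 0.3665 / 0.8865 ≈ 0.4134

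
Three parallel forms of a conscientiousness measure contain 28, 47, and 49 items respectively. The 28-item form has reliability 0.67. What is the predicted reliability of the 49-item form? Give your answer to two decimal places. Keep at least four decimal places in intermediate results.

The 47-item form is not needed; work directly from the 28-item form with n = 49/28 = 1.7500.
r_{49} = n·r / (1 + (n − 1)·r) = 1.1725 / 1.5025 ≈ 0.7804

0.78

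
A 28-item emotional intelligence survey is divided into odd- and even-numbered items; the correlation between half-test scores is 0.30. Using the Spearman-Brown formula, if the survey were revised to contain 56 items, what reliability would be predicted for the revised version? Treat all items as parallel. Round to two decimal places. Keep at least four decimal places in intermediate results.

0.63

Spearman-Brown correction (n = 2): r_full = 2·0.30/(1 + 0.30) = 0.4615
Length factor from 28 to 56 items: n = 56/28 = 2.0000
r_new = n·r_full / (1 + (n − 1)·r_full) = 0.9230 / 1.4615 ≈ 0.6315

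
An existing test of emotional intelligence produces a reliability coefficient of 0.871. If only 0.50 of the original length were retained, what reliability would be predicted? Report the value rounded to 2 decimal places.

By Spearman-Brown, r_new = n r / (1 + (n − 1) r).
r_new = 0.5·0.871 / [1 + (0.5 − 1)·0.871]
r_new = 0.4355 / 0.5645 ≈ 0.7715

0.77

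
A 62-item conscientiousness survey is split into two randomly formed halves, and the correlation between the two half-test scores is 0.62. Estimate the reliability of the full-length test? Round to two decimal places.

0.77

Each half is half the length of the full test, so the full test is n = 2 times a half.
r_full = 2(0.62) / (1 + 0.62)
r_full = 1.2400 / 1.6200 ≈ 0.7654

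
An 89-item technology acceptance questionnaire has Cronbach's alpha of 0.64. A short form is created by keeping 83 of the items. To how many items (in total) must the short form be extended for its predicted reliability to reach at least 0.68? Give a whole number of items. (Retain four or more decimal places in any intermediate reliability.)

First, r for the 83-item form: n = 83/89 = 0.9326, so r_83 = 0.9326·0.64/(1 + (0.9326 − 1)·0.64) = 0.6238
Length factor from the short form to reach 0.68: n' = 0.68(1 − 0.6238) / [0.6238(1 − 0.68)] ≈ 1.2815
Total items = 1.2815 × 83 = 106.36, rounded up to 107.

107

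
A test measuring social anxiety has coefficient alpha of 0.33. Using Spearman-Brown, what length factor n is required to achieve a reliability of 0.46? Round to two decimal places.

1.73

n = 0.46 × (1 − 0.33) / [ 0.33 × (1 − 0.46) ]
  = 0.3082 / 0.1782 = 1.7295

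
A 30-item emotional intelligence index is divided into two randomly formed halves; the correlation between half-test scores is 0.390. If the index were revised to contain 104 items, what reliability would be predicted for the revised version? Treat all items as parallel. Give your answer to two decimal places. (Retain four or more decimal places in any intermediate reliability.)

0.82

Spearman-Brown correction (n = 2): r_full = 2·0.390/(1 + 0.390) = 0.5612
Then adjust to 104 items: n = 104/30 = 3.4667
r_new = n·r_full / (1 + (n − 1)·r_full) = 1.9455 / 2.3843 ≈ 0.8160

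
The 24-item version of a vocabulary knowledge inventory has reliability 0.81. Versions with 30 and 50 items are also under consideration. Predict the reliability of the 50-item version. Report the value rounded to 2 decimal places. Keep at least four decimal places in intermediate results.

0.90

Only the ratio of lengths matters: n = 50/24 = 2.0833
r_{50} = n·r / (1 + (n − 1)·r) = 1.6875 / 1.8775 ≈ 0.8988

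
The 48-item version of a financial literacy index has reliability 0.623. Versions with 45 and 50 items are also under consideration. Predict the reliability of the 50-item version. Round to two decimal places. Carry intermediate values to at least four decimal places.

0.63

The 45-item form is not needed; work directly from the 48-item form with n = 50/48 = 1.0417.
r_{50} = n·r / (1 + (n − 1)·r) = 0.6490 / 1.0260 ≈ 0.6326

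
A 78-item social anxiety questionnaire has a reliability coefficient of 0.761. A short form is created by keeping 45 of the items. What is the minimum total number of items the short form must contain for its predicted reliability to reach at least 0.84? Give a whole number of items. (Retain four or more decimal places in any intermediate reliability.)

Short-form reliability: n = 45/78 = 0.5769; r_45 = n·r/(1+(n−1)r) ≈ 0.6475
Then solve for n' with r_old = 0.6475, r_target = 0.84: n' = 0.84(1 − 0.6475)/[0.6475(1 − 0.84)] = 2.8581
Total items = 2.8581 × 45 = 128.61, rounded up to 129.

129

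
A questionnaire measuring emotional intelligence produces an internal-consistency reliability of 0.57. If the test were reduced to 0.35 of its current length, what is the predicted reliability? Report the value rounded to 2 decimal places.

0.32

By Spearman-Brown, r_new = n r / (1 + (n − 1) r).
r_new = (0.35 × 0.57) / (1 + (0.35 − 1) × 0.57)
r_new = 0.1995 / 0.6295 ≈ 0.3169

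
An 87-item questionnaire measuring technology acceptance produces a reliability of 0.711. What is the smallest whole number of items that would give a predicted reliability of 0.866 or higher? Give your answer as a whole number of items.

n = [0.866 × 0.289] / [0.711 × 0.134]
  = 0.250274 / 0.095274 = 2.6269
So the test needs 2.6269 × 87 ≈ 228.54 items; rounding up, 229.

229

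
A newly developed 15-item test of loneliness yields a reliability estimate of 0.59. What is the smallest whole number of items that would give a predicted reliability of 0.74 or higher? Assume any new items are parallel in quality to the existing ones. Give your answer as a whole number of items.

30

Rearranging the Spearman-Brown formula for n,
n = r_target (1 − r_old) / [ r_old (1 − r_target) ]
n = [0.74 × 0.41] / [0.59 × 0.26]
n = 0.3034 / 0.1534 ≈ 1.9778
So the test needs 1.9778 × 15 ≈ 29.67 items; rounding up, 30.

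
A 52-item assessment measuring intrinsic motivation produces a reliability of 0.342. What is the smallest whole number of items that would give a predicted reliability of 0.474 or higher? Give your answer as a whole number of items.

n = 0.474 × (1 − 0.342) / [ 0.342 × (1 − 0.474) ]
  = 0.311892 / 0.179892 = 1.7338
Items needed = n × 52 = 1.7338 × 52 ≈ 90.16 → round up to 91

91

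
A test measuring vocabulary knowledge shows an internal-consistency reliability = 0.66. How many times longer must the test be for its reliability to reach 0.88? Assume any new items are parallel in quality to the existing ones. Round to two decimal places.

Rearranging the Spearman-Brown formula for n,
n = r*(1 − r) / [ r (1 − r*) ]
n = [0.88 × 0.34] / [0.66 × 0.12]
  = 0.2992 / 0.0792 = 3.7778

3.78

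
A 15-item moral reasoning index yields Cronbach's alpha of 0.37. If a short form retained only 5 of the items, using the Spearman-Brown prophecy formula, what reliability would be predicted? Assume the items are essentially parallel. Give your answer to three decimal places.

0.164

n = 5/15 = 0.3333
r_new = (0.3333 × 0.37) / (1 + (0.3333 − 1) × 0.37)
r_new = 0.1233 / 0.7533 ≈ 0.1637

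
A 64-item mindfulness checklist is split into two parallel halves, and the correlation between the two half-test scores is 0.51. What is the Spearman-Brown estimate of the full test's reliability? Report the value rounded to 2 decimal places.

The full test is twice the length of either half (n = 2).
r_full = 2r_hh / (1 + r_hh) = 2 × 0.51 / (1 + 0.51)
       = 1.0200 / 1.5100 = 0.6755

0.68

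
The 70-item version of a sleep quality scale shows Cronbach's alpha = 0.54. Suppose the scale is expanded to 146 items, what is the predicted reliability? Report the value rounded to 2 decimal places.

0.71

The new length is 146/70 = 2.0857 times the old.
Apply the Spearman-Brown prophecy formula, r' = nr / [1 + (n − 1)r]:
r_new = (2.0857 × 0.54) / (1 + (2.0857 − 1) × 0.54)
r_new = 1.1263 / 1.5863 ≈ 0.7100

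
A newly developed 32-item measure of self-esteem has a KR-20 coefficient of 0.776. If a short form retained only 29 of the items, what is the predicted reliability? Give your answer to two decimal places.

The new length is 29/32 = 0.9062 times the old.
Apply the Spearman-Brown prophecy formula, r' = nr / [1 + (n − 1)r]:
r_new = (0.9062 × 0.776) / (1 + (0.9062 − 1) × 0.776)
     = 0.7032 / 0.9272 = 0.7584

0.76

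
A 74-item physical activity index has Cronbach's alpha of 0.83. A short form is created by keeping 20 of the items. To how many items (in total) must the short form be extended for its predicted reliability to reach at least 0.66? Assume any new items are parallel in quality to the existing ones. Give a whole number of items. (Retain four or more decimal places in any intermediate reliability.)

Short-form reliability: n = 20/74 = 0.2703; r_20 = n·r/(1+(n−1)r) ≈ 0.5689
Length factor from the short form to reach 0.66: n' = 0.66(1 − 0.5689) / [0.5689(1 − 0.66)] ≈ 1.4710
Total items = 1.4710 × 20 = 29.42, rounded up to 30.

30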